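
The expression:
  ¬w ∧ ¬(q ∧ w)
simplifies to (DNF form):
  ¬w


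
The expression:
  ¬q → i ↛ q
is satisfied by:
  {i: True, q: True}
  {i: True, q: False}
  {q: True, i: False}


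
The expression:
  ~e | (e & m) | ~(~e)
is always true.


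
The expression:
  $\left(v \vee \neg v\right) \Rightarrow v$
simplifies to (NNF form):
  $v$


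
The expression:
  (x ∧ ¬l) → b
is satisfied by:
  {b: True, l: True, x: False}
  {b: True, l: False, x: False}
  {l: True, b: False, x: False}
  {b: False, l: False, x: False}
  {b: True, x: True, l: True}
  {b: True, x: True, l: False}
  {x: True, l: True, b: False}


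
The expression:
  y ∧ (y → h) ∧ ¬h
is never true.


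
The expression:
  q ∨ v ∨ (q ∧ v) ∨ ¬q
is always true.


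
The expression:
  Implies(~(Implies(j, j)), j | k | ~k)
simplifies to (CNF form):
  True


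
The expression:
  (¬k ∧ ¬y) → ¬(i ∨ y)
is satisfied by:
  {y: True, k: True, i: False}
  {y: True, i: False, k: False}
  {k: True, i: False, y: False}
  {k: False, i: False, y: False}
  {y: True, k: True, i: True}
  {y: True, i: True, k: False}
  {k: True, i: True, y: False}


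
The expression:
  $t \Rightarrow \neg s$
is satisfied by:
  {s: False, t: False}
  {t: True, s: False}
  {s: True, t: False}


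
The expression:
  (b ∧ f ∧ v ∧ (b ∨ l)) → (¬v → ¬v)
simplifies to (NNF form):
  True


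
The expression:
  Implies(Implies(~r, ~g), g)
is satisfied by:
  {g: True}


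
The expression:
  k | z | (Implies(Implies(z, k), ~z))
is always true.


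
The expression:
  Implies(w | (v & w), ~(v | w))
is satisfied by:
  {w: False}


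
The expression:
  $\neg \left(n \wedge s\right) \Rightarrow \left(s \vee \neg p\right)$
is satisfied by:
  {s: True, p: False}
  {p: False, s: False}
  {p: True, s: True}


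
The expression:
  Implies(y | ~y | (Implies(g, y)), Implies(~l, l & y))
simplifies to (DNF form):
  l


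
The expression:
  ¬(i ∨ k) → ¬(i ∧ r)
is always true.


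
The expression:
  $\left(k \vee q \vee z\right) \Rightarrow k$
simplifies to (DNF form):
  $k \vee \left(\neg q \wedge \neg z\right)$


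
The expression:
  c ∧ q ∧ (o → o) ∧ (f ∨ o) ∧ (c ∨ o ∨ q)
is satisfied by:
  {c: True, o: True, f: True, q: True}
  {c: True, o: True, q: True, f: False}
  {c: True, f: True, q: True, o: False}


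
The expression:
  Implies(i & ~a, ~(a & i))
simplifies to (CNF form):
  True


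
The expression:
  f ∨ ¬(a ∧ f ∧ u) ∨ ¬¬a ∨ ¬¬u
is always true.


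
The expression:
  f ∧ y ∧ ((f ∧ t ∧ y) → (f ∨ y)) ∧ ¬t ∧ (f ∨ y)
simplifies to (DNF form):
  f ∧ y ∧ ¬t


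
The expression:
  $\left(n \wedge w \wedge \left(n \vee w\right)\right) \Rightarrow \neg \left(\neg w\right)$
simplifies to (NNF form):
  $\text{True}$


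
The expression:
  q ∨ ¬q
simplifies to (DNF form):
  True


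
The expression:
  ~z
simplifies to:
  ~z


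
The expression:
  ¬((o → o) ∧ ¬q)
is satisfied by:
  {q: True}


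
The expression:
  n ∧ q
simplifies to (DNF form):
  n ∧ q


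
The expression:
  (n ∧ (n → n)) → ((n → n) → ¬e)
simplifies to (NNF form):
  ¬e ∨ ¬n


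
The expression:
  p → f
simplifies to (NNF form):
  f ∨ ¬p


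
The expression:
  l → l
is always true.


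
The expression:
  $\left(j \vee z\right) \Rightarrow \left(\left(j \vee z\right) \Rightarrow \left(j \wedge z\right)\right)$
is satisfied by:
  {j: False, z: False}
  {z: True, j: True}


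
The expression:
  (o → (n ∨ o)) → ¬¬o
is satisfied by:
  {o: True}


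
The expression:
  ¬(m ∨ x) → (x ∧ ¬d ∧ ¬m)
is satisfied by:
  {x: True, m: True}
  {x: True, m: False}
  {m: True, x: False}


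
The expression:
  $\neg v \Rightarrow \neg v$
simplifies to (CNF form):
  $\text{True}$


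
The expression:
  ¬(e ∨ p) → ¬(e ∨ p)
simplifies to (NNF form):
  True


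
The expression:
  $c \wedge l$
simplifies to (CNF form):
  $c \wedge l$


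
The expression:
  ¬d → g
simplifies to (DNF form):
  d ∨ g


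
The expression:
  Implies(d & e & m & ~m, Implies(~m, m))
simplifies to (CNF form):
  True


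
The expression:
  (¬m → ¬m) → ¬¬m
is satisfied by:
  {m: True}


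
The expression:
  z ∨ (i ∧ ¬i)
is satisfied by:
  {z: True}


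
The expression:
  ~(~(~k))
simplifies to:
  ~k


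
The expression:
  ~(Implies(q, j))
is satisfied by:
  {q: True, j: False}


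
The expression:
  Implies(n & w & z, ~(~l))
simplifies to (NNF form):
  l | ~n | ~w | ~z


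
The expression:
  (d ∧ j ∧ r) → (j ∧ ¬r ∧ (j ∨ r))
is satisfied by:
  {d: False, r: False, j: False}
  {j: True, d: False, r: False}
  {r: True, d: False, j: False}
  {j: True, r: True, d: False}
  {d: True, j: False, r: False}
  {j: True, d: True, r: False}
  {r: True, d: True, j: False}


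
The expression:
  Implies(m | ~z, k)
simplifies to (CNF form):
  (k | z) & (k | ~m)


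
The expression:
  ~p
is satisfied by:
  {p: False}


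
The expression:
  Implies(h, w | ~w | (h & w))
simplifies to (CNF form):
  True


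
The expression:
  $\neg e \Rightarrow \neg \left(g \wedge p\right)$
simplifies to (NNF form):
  $e \vee \neg g \vee \neg p$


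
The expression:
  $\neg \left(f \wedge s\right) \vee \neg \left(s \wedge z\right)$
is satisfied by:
  {s: False, z: False, f: False}
  {f: True, s: False, z: False}
  {z: True, s: False, f: False}
  {f: True, z: True, s: False}
  {s: True, f: False, z: False}
  {f: True, s: True, z: False}
  {z: True, s: True, f: False}


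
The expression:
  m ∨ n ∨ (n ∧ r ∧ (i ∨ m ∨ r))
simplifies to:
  m ∨ n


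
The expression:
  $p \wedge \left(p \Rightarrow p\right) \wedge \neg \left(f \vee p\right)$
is never true.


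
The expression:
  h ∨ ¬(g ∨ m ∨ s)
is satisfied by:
  {h: True, g: False, m: False, s: False}
  {h: True, s: True, g: False, m: False}
  {h: True, m: True, g: False, s: False}
  {h: True, s: True, m: True, g: False}
  {h: True, g: True, m: False, s: False}
  {h: True, s: True, g: True, m: False}
  {h: True, m: True, g: True, s: False}
  {h: True, s: True, m: True, g: True}
  {s: False, g: False, m: False, h: False}


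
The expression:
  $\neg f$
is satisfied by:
  {f: False}


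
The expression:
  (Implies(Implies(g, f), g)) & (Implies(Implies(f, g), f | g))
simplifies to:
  g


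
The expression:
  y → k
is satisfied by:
  {k: True, y: False}
  {y: False, k: False}
  {y: True, k: True}


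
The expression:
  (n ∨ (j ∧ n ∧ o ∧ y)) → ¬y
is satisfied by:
  {y: False, n: False}
  {n: True, y: False}
  {y: True, n: False}


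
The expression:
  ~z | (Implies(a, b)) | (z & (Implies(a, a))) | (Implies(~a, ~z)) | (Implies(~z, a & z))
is always true.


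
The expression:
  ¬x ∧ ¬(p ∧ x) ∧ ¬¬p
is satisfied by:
  {p: True, x: False}


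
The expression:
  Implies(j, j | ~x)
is always true.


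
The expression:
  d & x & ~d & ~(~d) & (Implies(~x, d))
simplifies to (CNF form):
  False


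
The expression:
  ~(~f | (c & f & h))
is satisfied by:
  {f: True, h: False, c: False}
  {c: True, f: True, h: False}
  {h: True, f: True, c: False}


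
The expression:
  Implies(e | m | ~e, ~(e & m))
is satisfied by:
  {m: False, e: False}
  {e: True, m: False}
  {m: True, e: False}


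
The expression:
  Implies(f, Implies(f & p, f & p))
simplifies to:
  True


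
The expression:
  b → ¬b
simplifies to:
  ¬b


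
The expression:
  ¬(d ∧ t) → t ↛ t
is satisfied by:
  {t: True, d: True}


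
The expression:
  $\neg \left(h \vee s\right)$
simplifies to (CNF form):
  $\neg h \wedge \neg s$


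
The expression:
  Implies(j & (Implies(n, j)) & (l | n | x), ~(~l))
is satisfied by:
  {l: True, n: False, j: False, x: False}
  {x: True, l: True, n: False, j: False}
  {l: True, n: True, x: False, j: False}
  {x: True, l: True, n: True, j: False}
  {x: False, n: False, l: False, j: False}
  {x: True, n: False, l: False, j: False}
  {n: True, x: False, l: False, j: False}
  {x: True, n: True, l: False, j: False}
  {j: True, l: True, x: False, n: False}
  {j: True, x: True, l: True, n: False}
  {j: True, l: True, n: True, x: False}
  {j: True, x: True, l: True, n: True}
  {j: True, x: False, n: False, l: False}


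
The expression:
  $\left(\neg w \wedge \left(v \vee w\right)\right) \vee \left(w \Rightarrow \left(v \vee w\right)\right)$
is always true.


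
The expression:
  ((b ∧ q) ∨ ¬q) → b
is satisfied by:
  {b: True, q: True}
  {b: True, q: False}
  {q: True, b: False}


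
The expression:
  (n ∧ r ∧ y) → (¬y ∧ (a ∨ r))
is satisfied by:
  {y: False, n: False, r: False}
  {r: True, y: False, n: False}
  {n: True, y: False, r: False}
  {r: True, n: True, y: False}
  {y: True, r: False, n: False}
  {r: True, y: True, n: False}
  {n: True, y: True, r: False}


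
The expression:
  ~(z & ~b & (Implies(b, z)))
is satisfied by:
  {b: True, z: False}
  {z: False, b: False}
  {z: True, b: True}


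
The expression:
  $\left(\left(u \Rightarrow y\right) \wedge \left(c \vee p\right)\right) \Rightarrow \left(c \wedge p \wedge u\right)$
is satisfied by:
  {u: True, p: False, y: False, c: False}
  {u: True, c: True, p: False, y: False}
  {u: True, y: True, p: False, c: False}
  {u: True, p: True, y: False, c: False}
  {u: True, c: True, p: True, y: False}
  {u: True, c: True, y: True, p: True}
  {c: False, p: False, y: False, u: False}
  {y: True, c: False, p: False, u: False}


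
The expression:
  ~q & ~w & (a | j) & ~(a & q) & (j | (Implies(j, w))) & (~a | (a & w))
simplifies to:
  j & ~a & ~q & ~w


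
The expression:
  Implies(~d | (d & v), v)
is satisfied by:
  {d: True, v: True}
  {d: True, v: False}
  {v: True, d: False}


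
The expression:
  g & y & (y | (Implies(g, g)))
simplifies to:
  g & y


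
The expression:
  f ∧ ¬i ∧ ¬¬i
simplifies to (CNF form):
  False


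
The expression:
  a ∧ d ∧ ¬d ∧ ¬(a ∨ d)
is never true.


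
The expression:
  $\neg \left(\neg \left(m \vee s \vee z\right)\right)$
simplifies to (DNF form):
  $m \vee s \vee z$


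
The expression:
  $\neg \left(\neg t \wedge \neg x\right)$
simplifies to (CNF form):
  $t \vee x$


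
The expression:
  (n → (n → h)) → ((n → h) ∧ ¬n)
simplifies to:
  ¬h ∨ ¬n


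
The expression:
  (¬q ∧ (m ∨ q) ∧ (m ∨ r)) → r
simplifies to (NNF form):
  q ∨ r ∨ ¬m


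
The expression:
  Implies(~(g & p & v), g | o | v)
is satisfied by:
  {o: True, v: True, g: True}
  {o: True, v: True, g: False}
  {o: True, g: True, v: False}
  {o: True, g: False, v: False}
  {v: True, g: True, o: False}
  {v: True, g: False, o: False}
  {g: True, v: False, o: False}


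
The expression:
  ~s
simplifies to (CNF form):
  ~s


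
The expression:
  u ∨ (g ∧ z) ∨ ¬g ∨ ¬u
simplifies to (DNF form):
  True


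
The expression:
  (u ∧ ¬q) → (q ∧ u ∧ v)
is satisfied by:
  {q: True, u: False}
  {u: False, q: False}
  {u: True, q: True}


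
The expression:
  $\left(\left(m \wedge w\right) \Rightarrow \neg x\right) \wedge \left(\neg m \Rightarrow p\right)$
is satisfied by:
  {m: True, p: True, w: False, x: False}
  {m: True, w: False, p: False, x: False}
  {x: True, m: True, p: True, w: False}
  {x: True, m: True, w: False, p: False}
  {m: True, p: True, w: True, x: False}
  {m: True, w: True, p: False, x: False}
  {p: True, x: False, w: False, m: False}
  {x: True, p: True, w: False, m: False}
  {p: True, w: True, x: False, m: False}
  {x: True, p: True, w: True, m: False}


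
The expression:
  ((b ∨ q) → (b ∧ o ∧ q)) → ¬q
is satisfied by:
  {o: False, q: False, b: False}
  {b: True, o: False, q: False}
  {q: True, o: False, b: False}
  {b: True, q: True, o: False}
  {o: True, b: False, q: False}
  {b: True, o: True, q: False}
  {q: True, o: True, b: False}


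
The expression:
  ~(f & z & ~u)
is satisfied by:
  {u: True, z: False, f: False}
  {u: False, z: False, f: False}
  {f: True, u: True, z: False}
  {f: True, u: False, z: False}
  {z: True, u: True, f: False}
  {z: True, u: False, f: False}
  {z: True, f: True, u: True}


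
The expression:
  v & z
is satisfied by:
  {z: True, v: True}


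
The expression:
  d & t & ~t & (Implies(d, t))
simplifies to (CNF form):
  False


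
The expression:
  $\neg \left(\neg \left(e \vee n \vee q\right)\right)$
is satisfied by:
  {n: True, q: True, e: True}
  {n: True, q: True, e: False}
  {n: True, e: True, q: False}
  {n: True, e: False, q: False}
  {q: True, e: True, n: False}
  {q: True, e: False, n: False}
  {e: True, q: False, n: False}


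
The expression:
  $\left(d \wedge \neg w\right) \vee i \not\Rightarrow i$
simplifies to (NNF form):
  $d \wedge \neg w$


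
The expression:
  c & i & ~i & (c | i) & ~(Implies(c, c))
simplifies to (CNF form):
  False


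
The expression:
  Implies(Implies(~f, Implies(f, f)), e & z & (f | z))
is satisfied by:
  {z: True, e: True}


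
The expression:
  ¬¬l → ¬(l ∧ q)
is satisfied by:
  {l: False, q: False}
  {q: True, l: False}
  {l: True, q: False}


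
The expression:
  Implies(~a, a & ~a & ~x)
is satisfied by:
  {a: True}


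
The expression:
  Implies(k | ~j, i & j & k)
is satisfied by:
  {j: True, i: True, k: False}
  {j: True, k: False, i: False}
  {j: True, i: True, k: True}


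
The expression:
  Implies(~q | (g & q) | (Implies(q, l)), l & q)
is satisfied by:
  {l: True, q: True, g: False}
  {q: True, g: False, l: False}
  {l: True, g: True, q: True}


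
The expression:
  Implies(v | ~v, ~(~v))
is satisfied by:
  {v: True}


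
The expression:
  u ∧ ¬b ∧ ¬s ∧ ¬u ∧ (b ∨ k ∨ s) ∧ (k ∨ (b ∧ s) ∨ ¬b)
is never true.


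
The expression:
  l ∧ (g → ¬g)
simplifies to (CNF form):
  l ∧ ¬g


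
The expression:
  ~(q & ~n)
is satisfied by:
  {n: True, q: False}
  {q: False, n: False}
  {q: True, n: True}


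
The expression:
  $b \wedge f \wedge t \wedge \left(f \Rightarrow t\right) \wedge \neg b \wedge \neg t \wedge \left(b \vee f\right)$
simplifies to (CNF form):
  $\text{False}$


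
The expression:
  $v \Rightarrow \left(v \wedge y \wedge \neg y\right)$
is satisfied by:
  {v: False}


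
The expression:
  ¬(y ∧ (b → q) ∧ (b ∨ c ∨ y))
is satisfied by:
  {b: True, q: False, y: False}
  {q: False, y: False, b: False}
  {b: True, q: True, y: False}
  {q: True, b: False, y: False}
  {y: True, b: True, q: False}


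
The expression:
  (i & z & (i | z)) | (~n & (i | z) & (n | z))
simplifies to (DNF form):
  (i & z) | (z & ~n)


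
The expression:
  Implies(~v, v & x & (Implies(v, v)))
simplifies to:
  v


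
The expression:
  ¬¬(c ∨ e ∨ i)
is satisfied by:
  {i: True, c: True, e: True}
  {i: True, c: True, e: False}
  {i: True, e: True, c: False}
  {i: True, e: False, c: False}
  {c: True, e: True, i: False}
  {c: True, e: False, i: False}
  {e: True, c: False, i: False}


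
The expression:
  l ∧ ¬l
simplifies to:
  False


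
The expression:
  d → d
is always true.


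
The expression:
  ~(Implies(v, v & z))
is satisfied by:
  {v: True, z: False}


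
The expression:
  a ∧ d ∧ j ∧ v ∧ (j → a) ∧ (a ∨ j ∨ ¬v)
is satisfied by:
  {a: True, j: True, d: True, v: True}


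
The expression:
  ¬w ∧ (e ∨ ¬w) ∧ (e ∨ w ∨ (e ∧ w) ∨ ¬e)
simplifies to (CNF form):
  ¬w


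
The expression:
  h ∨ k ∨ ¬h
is always true.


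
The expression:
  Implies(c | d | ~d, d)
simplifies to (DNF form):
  d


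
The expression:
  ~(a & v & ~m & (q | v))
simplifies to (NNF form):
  m | ~a | ~v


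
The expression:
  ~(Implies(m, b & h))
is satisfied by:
  {m: True, h: False, b: False}
  {m: True, b: True, h: False}
  {m: True, h: True, b: False}


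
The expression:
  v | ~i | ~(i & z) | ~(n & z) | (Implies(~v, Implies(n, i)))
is always true.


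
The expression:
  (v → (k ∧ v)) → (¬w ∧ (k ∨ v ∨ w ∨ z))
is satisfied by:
  {z: True, v: True, w: False, k: False}
  {z: True, v: False, w: False, k: False}
  {v: True, k: False, z: False, w: False}
  {k: True, z: True, v: True, w: False}
  {k: True, z: True, v: False, w: False}
  {k: True, v: True, z: False, w: False}
  {k: True, v: False, z: False, w: False}
  {w: True, z: True, v: True, k: False}
  {w: True, z: False, v: True, k: False}


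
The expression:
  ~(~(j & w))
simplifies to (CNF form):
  j & w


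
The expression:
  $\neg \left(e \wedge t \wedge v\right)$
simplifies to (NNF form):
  $\neg e \vee \neg t \vee \neg v$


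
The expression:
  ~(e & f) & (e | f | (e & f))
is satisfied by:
  {f: True, e: False}
  {e: True, f: False}


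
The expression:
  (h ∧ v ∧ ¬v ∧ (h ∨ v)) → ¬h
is always true.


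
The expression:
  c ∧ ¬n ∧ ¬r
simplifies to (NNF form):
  c ∧ ¬n ∧ ¬r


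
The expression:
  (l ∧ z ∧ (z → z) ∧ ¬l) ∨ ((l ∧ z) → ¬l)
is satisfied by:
  {l: False, z: False}
  {z: True, l: False}
  {l: True, z: False}


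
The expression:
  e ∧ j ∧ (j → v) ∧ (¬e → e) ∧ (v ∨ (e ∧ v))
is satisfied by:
  {j: True, e: True, v: True}


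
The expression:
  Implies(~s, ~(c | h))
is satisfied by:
  {s: True, h: False, c: False}
  {s: True, c: True, h: False}
  {s: True, h: True, c: False}
  {s: True, c: True, h: True}
  {c: False, h: False, s: False}


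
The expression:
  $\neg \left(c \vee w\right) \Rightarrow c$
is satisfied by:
  {c: True, w: True}
  {c: True, w: False}
  {w: True, c: False}


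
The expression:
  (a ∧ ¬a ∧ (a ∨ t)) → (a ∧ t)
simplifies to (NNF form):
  True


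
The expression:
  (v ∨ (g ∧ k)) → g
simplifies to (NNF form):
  g ∨ ¬v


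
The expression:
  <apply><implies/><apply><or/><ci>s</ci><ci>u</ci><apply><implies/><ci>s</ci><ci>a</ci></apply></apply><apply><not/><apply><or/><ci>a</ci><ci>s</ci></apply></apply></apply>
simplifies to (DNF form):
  <apply><and/><apply><not/><ci>a</ci></apply><apply><not/><ci>s</ci></apply></apply>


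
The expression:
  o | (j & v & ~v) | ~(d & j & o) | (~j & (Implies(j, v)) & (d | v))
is always true.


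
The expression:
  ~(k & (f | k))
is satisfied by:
  {k: False}


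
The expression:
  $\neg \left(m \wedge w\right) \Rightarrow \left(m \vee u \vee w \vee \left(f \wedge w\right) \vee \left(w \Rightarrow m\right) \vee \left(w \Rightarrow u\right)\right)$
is always true.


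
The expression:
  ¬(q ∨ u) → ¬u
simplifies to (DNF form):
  True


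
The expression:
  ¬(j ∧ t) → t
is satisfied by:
  {t: True}


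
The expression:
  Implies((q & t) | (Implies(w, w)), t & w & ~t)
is never true.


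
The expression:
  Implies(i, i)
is always true.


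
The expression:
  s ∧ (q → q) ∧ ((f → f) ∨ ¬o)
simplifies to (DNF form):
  s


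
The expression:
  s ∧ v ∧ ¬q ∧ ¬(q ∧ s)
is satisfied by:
  {s: True, v: True, q: False}


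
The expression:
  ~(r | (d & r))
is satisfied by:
  {r: False}


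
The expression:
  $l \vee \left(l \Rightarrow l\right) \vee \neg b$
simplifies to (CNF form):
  $\text{True}$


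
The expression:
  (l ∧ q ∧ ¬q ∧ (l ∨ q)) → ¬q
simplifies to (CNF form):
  True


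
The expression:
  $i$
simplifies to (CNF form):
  $i$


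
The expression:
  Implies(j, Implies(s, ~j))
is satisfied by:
  {s: False, j: False}
  {j: True, s: False}
  {s: True, j: False}


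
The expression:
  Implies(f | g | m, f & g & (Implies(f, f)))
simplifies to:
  (f | ~g) & (f | ~m) & (g | ~f)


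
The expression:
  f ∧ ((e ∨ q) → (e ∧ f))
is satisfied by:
  {e: True, f: True, q: False}
  {f: True, q: False, e: False}
  {q: True, e: True, f: True}


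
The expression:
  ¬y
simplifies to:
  ¬y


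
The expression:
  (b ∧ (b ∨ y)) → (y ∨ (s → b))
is always true.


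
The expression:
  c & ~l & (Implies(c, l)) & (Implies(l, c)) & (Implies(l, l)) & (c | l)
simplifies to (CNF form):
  False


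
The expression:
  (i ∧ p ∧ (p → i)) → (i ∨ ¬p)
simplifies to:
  True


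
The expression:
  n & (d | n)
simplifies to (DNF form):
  n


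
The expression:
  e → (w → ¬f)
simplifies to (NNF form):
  ¬e ∨ ¬f ∨ ¬w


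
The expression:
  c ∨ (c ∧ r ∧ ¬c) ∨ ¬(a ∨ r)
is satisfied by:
  {c: True, a: False, r: False}
  {r: True, c: True, a: False}
  {c: True, a: True, r: False}
  {r: True, c: True, a: True}
  {r: False, a: False, c: False}


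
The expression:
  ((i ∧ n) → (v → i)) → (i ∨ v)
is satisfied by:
  {i: True, v: True}
  {i: True, v: False}
  {v: True, i: False}


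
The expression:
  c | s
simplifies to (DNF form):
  c | s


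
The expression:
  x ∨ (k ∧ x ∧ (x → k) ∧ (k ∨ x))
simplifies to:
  x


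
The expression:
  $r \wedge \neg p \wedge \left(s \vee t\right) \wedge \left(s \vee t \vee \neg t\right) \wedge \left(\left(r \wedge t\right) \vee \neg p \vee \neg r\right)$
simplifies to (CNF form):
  $r \wedge \neg p \wedge \left(s \vee t\right)$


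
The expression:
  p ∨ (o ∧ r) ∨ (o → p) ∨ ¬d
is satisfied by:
  {r: True, p: True, o: False, d: False}
  {r: True, p: False, o: False, d: False}
  {p: True, r: False, o: False, d: False}
  {r: False, p: False, o: False, d: False}
  {r: True, d: True, p: True, o: False}
  {r: True, d: True, p: False, o: False}
  {d: True, p: True, r: False, o: False}
  {d: True, r: False, p: False, o: False}
  {r: True, o: True, p: True, d: False}
  {r: True, o: True, p: False, d: False}
  {o: True, p: True, r: False, d: False}
  {o: True, r: False, p: False, d: False}
  {d: True, o: True, r: True, p: True}
  {d: True, o: True, r: True, p: False}
  {d: True, o: True, p: True, r: False}


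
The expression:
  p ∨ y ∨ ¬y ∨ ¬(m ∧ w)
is always true.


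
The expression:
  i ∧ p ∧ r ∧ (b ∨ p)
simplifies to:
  i ∧ p ∧ r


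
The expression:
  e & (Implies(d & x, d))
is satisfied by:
  {e: True}


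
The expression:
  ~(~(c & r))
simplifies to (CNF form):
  c & r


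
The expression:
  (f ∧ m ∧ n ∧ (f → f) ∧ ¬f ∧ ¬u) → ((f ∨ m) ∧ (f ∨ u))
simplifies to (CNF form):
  True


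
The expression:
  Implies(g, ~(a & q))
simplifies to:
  ~a | ~g | ~q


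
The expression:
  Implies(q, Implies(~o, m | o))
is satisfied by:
  {m: True, o: True, q: False}
  {m: True, o: False, q: False}
  {o: True, m: False, q: False}
  {m: False, o: False, q: False}
  {m: True, q: True, o: True}
  {m: True, q: True, o: False}
  {q: True, o: True, m: False}


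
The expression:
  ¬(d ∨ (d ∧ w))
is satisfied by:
  {d: False}


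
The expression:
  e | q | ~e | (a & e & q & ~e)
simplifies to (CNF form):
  True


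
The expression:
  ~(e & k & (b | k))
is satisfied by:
  {k: False, e: False}
  {e: True, k: False}
  {k: True, e: False}


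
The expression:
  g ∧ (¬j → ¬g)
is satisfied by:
  {j: True, g: True}


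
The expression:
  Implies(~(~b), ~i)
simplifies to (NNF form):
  ~b | ~i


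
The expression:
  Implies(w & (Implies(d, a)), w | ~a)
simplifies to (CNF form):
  True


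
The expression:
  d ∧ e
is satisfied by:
  {e: True, d: True}


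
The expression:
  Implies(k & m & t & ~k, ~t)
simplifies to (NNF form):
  True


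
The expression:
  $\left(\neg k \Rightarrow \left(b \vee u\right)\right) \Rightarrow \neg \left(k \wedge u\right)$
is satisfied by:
  {u: False, k: False}
  {k: True, u: False}
  {u: True, k: False}


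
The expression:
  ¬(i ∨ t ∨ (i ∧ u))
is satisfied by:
  {i: False, t: False}


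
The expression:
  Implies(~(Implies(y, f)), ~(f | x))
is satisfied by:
  {f: True, y: False, x: False}
  {f: False, y: False, x: False}
  {x: True, f: True, y: False}
  {x: True, f: False, y: False}
  {y: True, f: True, x: False}
  {y: True, f: False, x: False}
  {y: True, x: True, f: True}


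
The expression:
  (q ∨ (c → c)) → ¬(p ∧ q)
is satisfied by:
  {p: False, q: False}
  {q: True, p: False}
  {p: True, q: False}


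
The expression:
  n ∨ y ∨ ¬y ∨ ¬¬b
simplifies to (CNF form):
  True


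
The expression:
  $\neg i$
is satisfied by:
  {i: False}


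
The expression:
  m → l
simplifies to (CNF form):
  l ∨ ¬m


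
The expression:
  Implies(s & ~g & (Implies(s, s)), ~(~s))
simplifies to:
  True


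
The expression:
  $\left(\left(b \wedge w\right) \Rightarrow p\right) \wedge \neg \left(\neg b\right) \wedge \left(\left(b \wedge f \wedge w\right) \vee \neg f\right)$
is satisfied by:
  {b: True, p: True, w: False, f: False}
  {b: True, p: False, w: False, f: False}
  {b: True, w: True, p: True, f: False}
  {b: True, f: True, w: True, p: True}


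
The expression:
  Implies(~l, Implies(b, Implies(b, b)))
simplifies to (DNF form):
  True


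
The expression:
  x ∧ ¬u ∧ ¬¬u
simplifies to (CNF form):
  False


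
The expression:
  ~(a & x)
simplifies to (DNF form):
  ~a | ~x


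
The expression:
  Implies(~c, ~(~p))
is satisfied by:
  {c: True, p: True}
  {c: True, p: False}
  {p: True, c: False}


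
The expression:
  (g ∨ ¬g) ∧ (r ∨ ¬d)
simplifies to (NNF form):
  r ∨ ¬d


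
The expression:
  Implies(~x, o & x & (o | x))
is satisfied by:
  {x: True}


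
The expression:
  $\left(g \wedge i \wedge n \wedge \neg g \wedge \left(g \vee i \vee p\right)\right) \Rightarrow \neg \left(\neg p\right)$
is always true.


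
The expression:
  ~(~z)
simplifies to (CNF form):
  z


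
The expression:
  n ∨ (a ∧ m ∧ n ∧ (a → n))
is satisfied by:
  {n: True}


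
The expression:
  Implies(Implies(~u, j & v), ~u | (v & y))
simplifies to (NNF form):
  ~u | (v & y)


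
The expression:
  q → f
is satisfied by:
  {f: True, q: False}
  {q: False, f: False}
  {q: True, f: True}


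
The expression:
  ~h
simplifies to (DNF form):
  ~h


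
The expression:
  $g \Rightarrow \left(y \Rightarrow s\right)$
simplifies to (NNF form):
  $s \vee \neg g \vee \neg y$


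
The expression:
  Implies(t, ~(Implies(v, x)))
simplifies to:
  ~t | (v & ~x)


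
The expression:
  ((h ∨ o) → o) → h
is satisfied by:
  {h: True}


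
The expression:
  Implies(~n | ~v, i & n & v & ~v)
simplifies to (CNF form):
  n & v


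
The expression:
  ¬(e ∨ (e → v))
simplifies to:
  False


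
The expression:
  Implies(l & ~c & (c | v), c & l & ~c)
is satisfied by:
  {c: True, l: False, v: False}
  {l: False, v: False, c: False}
  {c: True, v: True, l: False}
  {v: True, l: False, c: False}
  {c: True, l: True, v: False}
  {l: True, c: False, v: False}
  {c: True, v: True, l: True}


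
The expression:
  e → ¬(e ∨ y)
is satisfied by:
  {e: False}


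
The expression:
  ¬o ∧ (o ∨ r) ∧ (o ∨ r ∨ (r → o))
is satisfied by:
  {r: True, o: False}


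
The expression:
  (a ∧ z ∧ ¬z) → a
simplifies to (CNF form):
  True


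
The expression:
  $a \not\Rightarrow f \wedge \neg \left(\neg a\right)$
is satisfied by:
  {a: True, f: False}


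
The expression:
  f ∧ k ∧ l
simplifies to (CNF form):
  f ∧ k ∧ l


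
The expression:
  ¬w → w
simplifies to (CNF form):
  w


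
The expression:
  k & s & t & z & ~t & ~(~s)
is never true.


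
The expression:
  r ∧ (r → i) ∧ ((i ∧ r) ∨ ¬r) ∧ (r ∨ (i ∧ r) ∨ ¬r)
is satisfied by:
  {r: True, i: True}


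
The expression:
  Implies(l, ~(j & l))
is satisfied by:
  {l: False, j: False}
  {j: True, l: False}
  {l: True, j: False}


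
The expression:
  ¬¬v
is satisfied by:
  {v: True}


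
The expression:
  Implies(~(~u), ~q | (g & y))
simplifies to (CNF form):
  (g | ~q | ~u) & (y | ~q | ~u)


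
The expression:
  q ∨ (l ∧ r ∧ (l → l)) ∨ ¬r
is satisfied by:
  {q: True, l: True, r: False}
  {q: True, l: False, r: False}
  {l: True, q: False, r: False}
  {q: False, l: False, r: False}
  {r: True, q: True, l: True}
  {r: True, q: True, l: False}
  {r: True, l: True, q: False}


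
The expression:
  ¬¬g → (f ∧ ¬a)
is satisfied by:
  {f: True, a: False, g: False}
  {a: False, g: False, f: False}
  {f: True, a: True, g: False}
  {a: True, f: False, g: False}
  {g: True, f: True, a: False}


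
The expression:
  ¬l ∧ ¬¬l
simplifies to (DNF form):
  False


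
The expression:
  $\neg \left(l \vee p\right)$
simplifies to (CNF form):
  $\neg l \wedge \neg p$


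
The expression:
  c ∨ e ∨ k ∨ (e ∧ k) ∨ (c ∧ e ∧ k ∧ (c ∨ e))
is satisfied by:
  {c: True, k: True, e: True}
  {c: True, k: True, e: False}
  {c: True, e: True, k: False}
  {c: True, e: False, k: False}
  {k: True, e: True, c: False}
  {k: True, e: False, c: False}
  {e: True, k: False, c: False}


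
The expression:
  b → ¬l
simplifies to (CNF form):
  ¬b ∨ ¬l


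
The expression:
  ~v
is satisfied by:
  {v: False}


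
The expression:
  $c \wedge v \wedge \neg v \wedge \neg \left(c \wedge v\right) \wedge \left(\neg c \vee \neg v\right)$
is never true.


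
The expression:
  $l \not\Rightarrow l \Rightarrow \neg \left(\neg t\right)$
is always true.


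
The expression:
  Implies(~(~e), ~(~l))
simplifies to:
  l | ~e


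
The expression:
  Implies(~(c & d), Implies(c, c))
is always true.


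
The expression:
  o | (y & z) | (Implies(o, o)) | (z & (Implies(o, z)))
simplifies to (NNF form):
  True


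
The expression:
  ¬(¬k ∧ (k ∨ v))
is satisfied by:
  {k: True, v: False}
  {v: False, k: False}
  {v: True, k: True}


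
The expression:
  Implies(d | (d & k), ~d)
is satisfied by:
  {d: False}


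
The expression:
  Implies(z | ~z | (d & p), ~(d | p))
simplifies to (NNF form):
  ~d & ~p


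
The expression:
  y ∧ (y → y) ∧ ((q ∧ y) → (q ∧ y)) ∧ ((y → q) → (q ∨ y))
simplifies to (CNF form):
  y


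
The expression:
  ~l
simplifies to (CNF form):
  ~l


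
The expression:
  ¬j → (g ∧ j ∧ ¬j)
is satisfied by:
  {j: True}


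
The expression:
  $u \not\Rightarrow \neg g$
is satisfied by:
  {u: True, g: True}


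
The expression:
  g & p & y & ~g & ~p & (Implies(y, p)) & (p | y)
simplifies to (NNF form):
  False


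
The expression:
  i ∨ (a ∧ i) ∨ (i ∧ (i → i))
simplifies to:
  i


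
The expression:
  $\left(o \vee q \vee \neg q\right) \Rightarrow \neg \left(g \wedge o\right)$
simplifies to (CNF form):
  $\neg g \vee \neg o$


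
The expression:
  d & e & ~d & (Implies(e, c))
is never true.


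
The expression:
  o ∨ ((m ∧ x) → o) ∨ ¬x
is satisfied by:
  {o: True, m: False, x: False}
  {m: False, x: False, o: False}
  {x: True, o: True, m: False}
  {x: True, m: False, o: False}
  {o: True, m: True, x: False}
  {m: True, o: False, x: False}
  {x: True, m: True, o: True}


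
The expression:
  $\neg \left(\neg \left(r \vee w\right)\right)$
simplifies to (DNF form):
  $r \vee w$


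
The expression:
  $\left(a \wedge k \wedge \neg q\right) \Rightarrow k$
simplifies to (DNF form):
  $\text{True}$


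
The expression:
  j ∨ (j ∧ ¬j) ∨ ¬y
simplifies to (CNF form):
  j ∨ ¬y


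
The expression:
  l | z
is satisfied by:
  {z: True, l: True}
  {z: True, l: False}
  {l: True, z: False}


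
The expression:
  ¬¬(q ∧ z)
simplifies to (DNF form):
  q ∧ z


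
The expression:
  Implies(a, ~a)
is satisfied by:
  {a: False}


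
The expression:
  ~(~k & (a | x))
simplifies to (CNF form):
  (k | ~a) & (k | ~x)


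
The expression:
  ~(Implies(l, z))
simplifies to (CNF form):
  l & ~z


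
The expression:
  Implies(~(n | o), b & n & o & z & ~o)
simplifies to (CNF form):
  n | o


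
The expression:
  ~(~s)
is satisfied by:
  {s: True}


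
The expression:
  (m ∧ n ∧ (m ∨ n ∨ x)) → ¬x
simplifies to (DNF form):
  ¬m ∨ ¬n ∨ ¬x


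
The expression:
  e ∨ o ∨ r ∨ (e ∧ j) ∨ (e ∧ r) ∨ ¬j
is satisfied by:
  {r: True, o: True, e: True, j: False}
  {r: True, o: True, e: False, j: False}
  {r: True, e: True, o: False, j: False}
  {r: True, e: False, o: False, j: False}
  {o: True, e: True, r: False, j: False}
  {o: True, r: False, e: False, j: False}
  {o: False, e: True, r: False, j: False}
  {o: False, r: False, e: False, j: False}
  {r: True, j: True, o: True, e: True}
  {r: True, j: True, o: True, e: False}
  {r: True, j: True, e: True, o: False}
  {r: True, j: True, e: False, o: False}
  {j: True, o: True, e: True, r: False}
  {j: True, o: True, e: False, r: False}
  {j: True, e: True, o: False, r: False}


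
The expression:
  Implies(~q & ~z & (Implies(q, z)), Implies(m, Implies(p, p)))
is always true.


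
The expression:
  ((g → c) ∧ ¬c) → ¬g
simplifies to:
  True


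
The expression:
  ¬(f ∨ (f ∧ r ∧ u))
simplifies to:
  ¬f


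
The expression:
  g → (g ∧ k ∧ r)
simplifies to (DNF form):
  (k ∧ r) ∨ ¬g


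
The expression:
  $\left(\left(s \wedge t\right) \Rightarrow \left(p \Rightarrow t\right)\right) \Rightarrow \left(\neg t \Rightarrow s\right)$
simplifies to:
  $s \vee t$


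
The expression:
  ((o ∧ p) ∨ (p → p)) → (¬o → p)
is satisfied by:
  {o: True, p: True}
  {o: True, p: False}
  {p: True, o: False}


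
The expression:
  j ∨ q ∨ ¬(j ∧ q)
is always true.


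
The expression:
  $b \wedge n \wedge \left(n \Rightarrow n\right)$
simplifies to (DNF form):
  $b \wedge n$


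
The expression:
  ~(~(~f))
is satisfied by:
  {f: False}


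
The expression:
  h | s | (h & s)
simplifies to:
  h | s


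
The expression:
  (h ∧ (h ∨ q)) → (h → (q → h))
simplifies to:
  True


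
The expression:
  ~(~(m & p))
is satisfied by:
  {m: True, p: True}


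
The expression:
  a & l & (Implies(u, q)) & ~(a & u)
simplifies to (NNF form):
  a & l & ~u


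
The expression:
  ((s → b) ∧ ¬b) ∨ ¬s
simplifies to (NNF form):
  ¬s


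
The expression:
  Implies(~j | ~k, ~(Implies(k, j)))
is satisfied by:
  {k: True}


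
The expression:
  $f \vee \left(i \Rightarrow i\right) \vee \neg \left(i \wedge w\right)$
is always true.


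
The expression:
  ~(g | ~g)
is never true.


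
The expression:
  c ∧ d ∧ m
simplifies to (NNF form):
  c ∧ d ∧ m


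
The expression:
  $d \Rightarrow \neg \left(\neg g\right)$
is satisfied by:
  {g: True, d: False}
  {d: False, g: False}
  {d: True, g: True}


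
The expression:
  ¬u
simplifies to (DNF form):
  ¬u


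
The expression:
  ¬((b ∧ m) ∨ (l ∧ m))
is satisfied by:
  {b: False, m: False, l: False}
  {l: True, b: False, m: False}
  {b: True, l: False, m: False}
  {l: True, b: True, m: False}
  {m: True, l: False, b: False}


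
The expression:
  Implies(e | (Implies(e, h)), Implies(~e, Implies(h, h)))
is always true.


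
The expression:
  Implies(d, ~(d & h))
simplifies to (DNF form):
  ~d | ~h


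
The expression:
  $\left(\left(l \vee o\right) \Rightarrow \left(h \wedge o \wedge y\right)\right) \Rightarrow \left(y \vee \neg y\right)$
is always true.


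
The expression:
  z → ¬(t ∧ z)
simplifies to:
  ¬t ∨ ¬z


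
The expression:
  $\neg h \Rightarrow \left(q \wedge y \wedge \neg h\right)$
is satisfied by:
  {q: True, h: True, y: True}
  {q: True, h: True, y: False}
  {h: True, y: True, q: False}
  {h: True, y: False, q: False}
  {q: True, y: True, h: False}


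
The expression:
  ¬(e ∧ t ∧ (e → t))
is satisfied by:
  {e: False, t: False}
  {t: True, e: False}
  {e: True, t: False}


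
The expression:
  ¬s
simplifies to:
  ¬s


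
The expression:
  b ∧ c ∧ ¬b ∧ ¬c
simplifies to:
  False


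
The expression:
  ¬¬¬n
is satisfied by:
  {n: False}


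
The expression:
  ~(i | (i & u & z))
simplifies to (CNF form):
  ~i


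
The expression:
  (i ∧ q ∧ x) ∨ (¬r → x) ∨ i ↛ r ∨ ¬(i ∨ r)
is always true.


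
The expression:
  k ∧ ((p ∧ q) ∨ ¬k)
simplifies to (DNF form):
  k ∧ p ∧ q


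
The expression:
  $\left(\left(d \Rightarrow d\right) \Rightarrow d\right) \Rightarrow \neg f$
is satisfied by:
  {d: False, f: False}
  {f: True, d: False}
  {d: True, f: False}


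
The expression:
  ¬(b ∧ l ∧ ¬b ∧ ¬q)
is always true.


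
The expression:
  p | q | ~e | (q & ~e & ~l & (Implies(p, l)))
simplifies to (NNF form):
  p | q | ~e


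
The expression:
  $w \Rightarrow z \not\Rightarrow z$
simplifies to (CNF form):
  $\neg w$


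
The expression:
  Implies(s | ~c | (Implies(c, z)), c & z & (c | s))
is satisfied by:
  {c: True, z: True, s: False}
  {c: True, s: False, z: False}
  {c: True, z: True, s: True}


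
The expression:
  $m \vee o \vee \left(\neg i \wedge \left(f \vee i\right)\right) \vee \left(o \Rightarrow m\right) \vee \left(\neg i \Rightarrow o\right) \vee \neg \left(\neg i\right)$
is always true.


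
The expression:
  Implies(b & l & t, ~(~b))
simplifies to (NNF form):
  True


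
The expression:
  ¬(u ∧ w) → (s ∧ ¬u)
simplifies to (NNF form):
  (s ∧ ¬u) ∨ (u ∧ w)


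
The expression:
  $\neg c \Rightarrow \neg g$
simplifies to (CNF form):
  $c \vee \neg g$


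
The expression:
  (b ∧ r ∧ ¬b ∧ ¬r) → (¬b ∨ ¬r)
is always true.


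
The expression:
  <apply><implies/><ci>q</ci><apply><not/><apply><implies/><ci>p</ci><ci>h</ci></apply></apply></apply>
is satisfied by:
  {p: True, q: False, h: False}
  {p: False, q: False, h: False}
  {h: True, p: True, q: False}
  {h: True, p: False, q: False}
  {q: True, p: True, h: False}


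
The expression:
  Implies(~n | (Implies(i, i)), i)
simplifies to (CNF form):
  i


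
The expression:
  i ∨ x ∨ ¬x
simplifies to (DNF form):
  True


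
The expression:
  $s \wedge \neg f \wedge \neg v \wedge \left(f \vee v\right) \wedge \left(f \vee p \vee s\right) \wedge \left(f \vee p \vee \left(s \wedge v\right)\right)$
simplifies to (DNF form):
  $\text{False}$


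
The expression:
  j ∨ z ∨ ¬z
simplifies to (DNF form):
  True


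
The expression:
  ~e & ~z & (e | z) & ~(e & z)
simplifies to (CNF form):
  False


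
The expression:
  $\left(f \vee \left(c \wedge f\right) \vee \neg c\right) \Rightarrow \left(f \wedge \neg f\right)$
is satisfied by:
  {c: True, f: False}
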